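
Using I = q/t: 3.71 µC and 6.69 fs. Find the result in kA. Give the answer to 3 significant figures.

(3.71 × 10⁻⁶) / (6.69 × 10⁻¹⁵) = 0.55456 × 10⁹ A

555000 kA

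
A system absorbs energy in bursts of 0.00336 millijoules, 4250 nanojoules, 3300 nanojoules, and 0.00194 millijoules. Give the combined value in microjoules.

In microjoules:
  0.00336 millijoules = 0.00336e3 microjoules = 3.36
  4250 nanojoules = 4250e-3 microjoules = 4.25
  3300 nanojoules = 3300e-3 microjoules = 3.3
  0.00194 millijoules = 0.00194e3 microjoules = 1.94
Sum: 3.36 + 4.25 + 3.3 + 1.94 = 12.85

12.85 microjoules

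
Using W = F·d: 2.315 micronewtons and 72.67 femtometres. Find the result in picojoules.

0.00000016823105 picojoules

2.315 × 10⁻⁶ × 72.67 × 10⁻¹⁵ = 168.23105 × 10⁻²¹ J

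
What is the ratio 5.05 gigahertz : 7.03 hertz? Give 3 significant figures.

(5.05 × 10^9) / (7.03) = 0.7183 × 10^9

718000000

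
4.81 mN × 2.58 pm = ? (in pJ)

0.0124098 pJ

4.81 × 10⁻³ × 2.58 × 10⁻¹² = 12.4098 × 10⁻¹⁵ J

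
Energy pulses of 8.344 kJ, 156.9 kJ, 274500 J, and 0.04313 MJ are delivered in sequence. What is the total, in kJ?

In kJ:
  8.344 kJ → 8.344
  156.9 kJ → 156.9
  274500 J = 274500 × 10⁻³ kJ = 274.5
  0.04313 MJ = 0.04313 × 10³ kJ = 43.13
Sum: 8.344 + 156.9 + 274.5 + 43.13 = 482.874

482.874 kJ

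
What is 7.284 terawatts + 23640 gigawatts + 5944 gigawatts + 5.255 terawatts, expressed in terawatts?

In terawatts:
  7.284 terawatts → 7.284
  23640 gigawatts = 23640e-3 terawatts = 23.64
  5944 gigawatts = 5944e-3 terawatts = 5.944
  5.255 terawatts → 5.255
Sum: 7.284 + 23.64 + 5.944 + 5.255 = 42.123

42.123 terawatts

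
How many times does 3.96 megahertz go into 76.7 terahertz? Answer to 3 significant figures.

(76.7 × 10^12) / (3.96 × 10^6) = 19.37 × 10^6

19400000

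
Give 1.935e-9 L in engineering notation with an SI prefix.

= 1.935e-9 L; 1e-9 is nano.

1.935 nL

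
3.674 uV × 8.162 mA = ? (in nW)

29.987188 nW

3.674 × 10⁻⁶ × 8.162 × 10⁻³ = 29.987188 × 10⁻⁹ W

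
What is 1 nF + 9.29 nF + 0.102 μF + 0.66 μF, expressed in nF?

772.29 nF

In nF:
  1 nF → 1
  9.29 nF → 9.29
  0.102 μF = 0.102 × 10^3 nF = 102
  0.66 μF = 0.66 × 10^3 nF = 660
Sum: 1 + 9.29 + 102 + 660 = 772.29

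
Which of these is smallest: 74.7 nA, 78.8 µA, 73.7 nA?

73.7 nA

74.7 nA = 0.0000000747 A
78.8 µA = 0.0000788 A
73.7 nA = 0.0000000737 A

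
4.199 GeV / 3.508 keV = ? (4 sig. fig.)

(4.199 × 10^9) / (3.508 × 10^3) = 1.197 × 10^6

1197000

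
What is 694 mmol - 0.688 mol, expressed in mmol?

6 mmol

In mmol:
  694 mmol → 694
  0.688 mol = 0.688 × 10^3 mmol = 688
Difference: 694 - 688 = 6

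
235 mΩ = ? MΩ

milli = 10^-3, mega = 10^6; factor is 10^-9.
235 × 10^-9 = 0.000000235

0.000000235 MΩ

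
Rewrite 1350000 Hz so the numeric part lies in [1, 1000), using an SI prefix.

= 1.35 × 10⁶ Hz; 10⁶ is mega.

1.35 MHz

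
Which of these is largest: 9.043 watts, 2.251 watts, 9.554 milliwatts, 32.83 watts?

32.83 watts

9.043 watts = 9.043 watts
2.251 watts = 2.251 watts
9.554 milliwatts = 0.009554 watts
32.83 watts = 32.83 watts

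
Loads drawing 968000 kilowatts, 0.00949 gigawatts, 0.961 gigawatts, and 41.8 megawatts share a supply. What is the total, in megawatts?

1980.29 megawatts

In megawatts:
  968000 kilowatts = 968000e-3 megawatts = 968
  0.00949 gigawatts = 0.00949e3 megawatts = 9.49
  0.961 gigawatts = 0.961e3 megawatts = 961
  41.8 megawatts → 41.8
Sum: 968 + 9.49 + 961 + 41.8 = 1980.29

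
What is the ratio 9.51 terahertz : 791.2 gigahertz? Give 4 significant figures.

12.02

(9.51e12) / (791.2e9) = 0.01202e3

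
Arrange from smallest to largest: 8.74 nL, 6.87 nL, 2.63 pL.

8.74 nL = 0.00000000874 L
6.87 nL = 0.00000000687 L
2.63 pL = 0.00000000000263 L

2.63 pL < 6.87 nL < 8.74 nL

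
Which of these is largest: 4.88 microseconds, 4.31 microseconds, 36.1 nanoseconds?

4.88 microseconds

4.88 microseconds = 0.00000488 seconds
4.31 microseconds = 0.00000431 seconds
36.1 nanoseconds = 0.0000000361 seconds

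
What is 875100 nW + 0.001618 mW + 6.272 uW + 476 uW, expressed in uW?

In uW:
  875100 nW = 875100 × 10⁻³ uW = 875.1
  0.001618 mW = 0.001618 × 10³ uW = 1.618
  6.272 uW → 6.272
  476 uW → 476
Sum: 875.1 + 1.618 + 6.272 + 476 = 1358.99

1358.99 uW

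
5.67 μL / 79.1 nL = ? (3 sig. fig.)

71.7

(5.67 × 10⁻⁶) / (79.1 × 10⁻⁹) = 0.07168 × 10³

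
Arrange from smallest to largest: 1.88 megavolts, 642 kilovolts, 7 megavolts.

642 kilovolts < 1.88 megavolts < 7 megavolts

1.88 megavolts = 1880000 volts
642 kilovolts = 642000 volts
7 megavolts = 7000000 volts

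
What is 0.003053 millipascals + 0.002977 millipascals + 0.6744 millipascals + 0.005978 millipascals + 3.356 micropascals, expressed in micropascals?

In micropascals:
  0.003053 millipascals = 0.003053 × 10³ micropascals = 3.053
  0.002977 millipascals = 0.002977 × 10³ micropascals = 2.977
  0.6744 millipascals = 0.6744 × 10³ micropascals = 674.4
  0.005978 millipascals = 0.005978 × 10³ micropascals = 5.978
  3.356 micropascals → 3.356
Sum: 3.053 + 2.977 + 674.4 + 5.978 + 3.356 = 689.764

689.764 micropascals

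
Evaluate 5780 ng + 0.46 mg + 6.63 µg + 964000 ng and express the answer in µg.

1436.41 µg

In µg:
  5780 ng = 5780e-3 µg = 5.78
  0.46 mg = 0.46e3 µg = 460
  6.63 µg → 6.63
  964000 ng = 964000e-3 µg = 964
Sum: 5.78 + 460 + 6.63 + 964 = 1436.41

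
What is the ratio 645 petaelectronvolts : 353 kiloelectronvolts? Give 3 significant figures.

(645e15) / (353e3) = 1.827e12

1830000000000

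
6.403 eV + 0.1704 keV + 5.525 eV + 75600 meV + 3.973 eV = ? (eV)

In eV:
  6.403 eV → 6.403
  0.1704 keV = 0.1704 × 10³ eV = 170.4
  5.525 eV → 5.525
  75600 meV = 75600 × 10⁻³ eV = 75.6
  3.973 eV → 3.973
Sum: 6.403 + 170.4 + 5.525 + 75.6 + 3.973 = 261.901

261.901 eV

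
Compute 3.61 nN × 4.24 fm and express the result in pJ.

3.61 × 10⁻⁹ × 4.24 × 10⁻¹⁵ = 15.3064 × 10⁻²⁴ J

0.0000000000153064 pJ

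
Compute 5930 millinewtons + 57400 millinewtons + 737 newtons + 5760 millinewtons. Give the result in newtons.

In newtons:
  5930 millinewtons = 5930 × 10^-3 newtons = 5.93
  57400 millinewtons = 57400 × 10^-3 newtons = 57.4
  737 newtons → 737
  5760 millinewtons = 5760 × 10^-3 newtons = 5.76
Sum: 5.93 + 57.4 + 737 + 5.76 = 806.09

806.09 newtons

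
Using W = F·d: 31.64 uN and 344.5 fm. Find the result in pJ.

31.64 × 10⁻⁶ × 344.5 × 10⁻¹⁵ = 10899.98 × 10⁻²¹ J

0.00001089998 pJ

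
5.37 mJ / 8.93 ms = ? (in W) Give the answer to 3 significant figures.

(5.37 × 10⁻³) / (8.93 × 10⁻³) = 0.60134 W

0.601 W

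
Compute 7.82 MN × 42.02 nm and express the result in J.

0.3285964 J

7.82 × 10⁶ × 42.02 × 10⁻⁹ = 328.5964 × 10⁻³ J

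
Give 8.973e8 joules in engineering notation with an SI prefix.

= 897.3e6 joules; 1e6 is mega.

897.3 megajoules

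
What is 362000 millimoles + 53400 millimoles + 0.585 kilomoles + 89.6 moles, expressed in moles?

In moles:
  362000 millimoles = 362000 × 10⁻³ moles = 362
  53400 millimoles = 53400 × 10⁻³ moles = 53.4
  0.585 kilomoles = 0.585 × 10³ moles = 585
  89.6 moles → 89.6
Sum: 362 + 53.4 + 585 + 89.6 = 1090

1090 moles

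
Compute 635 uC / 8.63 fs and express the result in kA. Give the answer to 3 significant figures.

(635 × 10⁻⁶) / (8.63 × 10⁻¹⁵) = 73.581 × 10⁹ A

73600000 kA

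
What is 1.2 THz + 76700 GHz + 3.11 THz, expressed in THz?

In THz:
  1.2 THz → 1.2
  76700 GHz = 76700 × 10⁻³ THz = 76.7
  3.11 THz → 3.11
Sum: 1.2 + 76.7 + 3.11 = 81.01

81.01 THz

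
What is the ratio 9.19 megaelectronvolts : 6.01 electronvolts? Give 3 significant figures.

1530000

(9.19 × 10⁶) / (6.01) = 1.529 × 10⁶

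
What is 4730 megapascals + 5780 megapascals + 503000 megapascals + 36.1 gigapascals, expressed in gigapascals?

549.61 gigapascals

In gigapascals:
  4730 megapascals = 4730 × 10^-3 gigapascals = 4.73
  5780 megapascals = 5780 × 10^-3 gigapascals = 5.78
  503000 megapascals = 503000 × 10^-3 gigapascals = 503
  36.1 gigapascals → 36.1
Sum: 4.73 + 5.78 + 503 + 36.1 = 549.61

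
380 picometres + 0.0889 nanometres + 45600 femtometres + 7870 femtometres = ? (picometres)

In picometres:
  380 picometres → 380
  0.0889 nanometres = 0.0889e3 picometres = 88.9
  45600 femtometres = 45600e-3 picometres = 45.6
  7870 femtometres = 7870e-3 picometres = 7.87
Sum: 380 + 88.9 + 45.6 + 7.87 = 522.37

522.37 picometres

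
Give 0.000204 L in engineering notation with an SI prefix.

204 uL

= 204 × 10⁻⁶ L; 10⁻⁶ is micro.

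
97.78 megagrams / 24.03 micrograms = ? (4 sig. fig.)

(97.78 × 10⁶) / (24.03 × 10⁻⁶) = 4.0691 × 10¹²

4069000000000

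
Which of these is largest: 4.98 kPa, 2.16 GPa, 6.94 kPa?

4.98 kPa = 4980 Pa
2.16 GPa = 2160000000 Pa
6.94 kPa = 6940 Pa

2.16 GPa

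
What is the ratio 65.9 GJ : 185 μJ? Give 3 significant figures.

356000000000000

(65.9 × 10^9) / (185 × 10^-6) = 0.3562 × 10^15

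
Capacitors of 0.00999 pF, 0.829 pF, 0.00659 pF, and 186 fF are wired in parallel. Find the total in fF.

1031.58 fF

In fF:
  0.00999 pF = 0.00999 × 10³ fF = 9.99
  0.829 pF = 0.829 × 10³ fF = 829
  0.00659 pF = 0.00659 × 10³ fF = 6.59
  186 fF → 186
Sum: 9.99 + 829 + 6.59 + 186 = 1031.58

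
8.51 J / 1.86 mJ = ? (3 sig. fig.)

4580

(8.51) / (1.86 × 10^-3) = 4.575 × 10^3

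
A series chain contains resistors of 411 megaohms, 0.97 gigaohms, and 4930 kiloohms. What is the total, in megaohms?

In megaohms:
  411 megaohms → 411
  0.97 gigaohms = 0.97e3 megaohms = 970
  4930 kiloohms = 4930e-3 megaohms = 4.93
Sum: 411 + 970 + 4.93 = 1385.93

1385.93 megaohms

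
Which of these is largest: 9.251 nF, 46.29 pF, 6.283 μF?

9.251 nF = 0.000000009251 F
46.29 pF = 0.00000000004629 F
6.283 μF = 0.000006283 F

6.283 μF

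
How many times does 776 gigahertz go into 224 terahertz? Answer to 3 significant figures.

289

(224 × 10^12) / (776 × 10^9) = 0.2887 × 10^3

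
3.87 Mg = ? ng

mega = 1e6, nano = 1e-9; factor is 1e15.
3.87 × 1e15 = 3870000000000000

3870000000000000 ng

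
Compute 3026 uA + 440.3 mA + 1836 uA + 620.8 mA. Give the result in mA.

In mA:
  3026 uA = 3026e-3 mA = 3.026
  440.3 mA → 440.3
  1836 uA = 1836e-3 mA = 1.836
  620.8 mA → 620.8
Sum: 3.026 + 440.3 + 1.836 + 620.8 = 1065.962

1065.962 mA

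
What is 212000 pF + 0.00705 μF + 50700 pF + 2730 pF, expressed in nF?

272.48 nF

In nF:
  212000 pF = 212000e-3 nF = 212
  0.00705 μF = 0.00705e3 nF = 7.05
  50700 pF = 50700e-3 nF = 50.7
  2730 pF = 2730e-3 nF = 2.73
Sum: 212 + 7.05 + 50.7 + 2.73 = 272.48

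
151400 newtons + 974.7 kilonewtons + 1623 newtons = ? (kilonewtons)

1127.723 kilonewtons

In kilonewtons:
  151400 newtons = 151400 × 10⁻³ kilonewtons = 151.4
  974.7 kilonewtons → 974.7
  1623 newtons = 1623 × 10⁻³ kilonewtons = 1.623
Sum: 151.4 + 974.7 + 1.623 = 1127.723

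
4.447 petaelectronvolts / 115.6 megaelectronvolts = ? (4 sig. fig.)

(4.447 × 10¹⁵) / (115.6 × 10⁶) = 0.038469 × 10⁹

38470000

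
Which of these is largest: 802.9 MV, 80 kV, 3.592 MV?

802.9 MV

802.9 MV = 802900000 V
80 kV = 80000 V
3.592 MV = 3592000 V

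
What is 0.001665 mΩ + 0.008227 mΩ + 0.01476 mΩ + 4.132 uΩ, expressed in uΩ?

28.784 uΩ

In uΩ:
  0.001665 mΩ = 0.001665 × 10³ uΩ = 1.665
  0.008227 mΩ = 0.008227 × 10³ uΩ = 8.227
  0.01476 mΩ = 0.01476 × 10³ uΩ = 14.76
  4.132 uΩ → 4.132
Sum: 1.665 + 8.227 + 14.76 + 4.132 = 28.784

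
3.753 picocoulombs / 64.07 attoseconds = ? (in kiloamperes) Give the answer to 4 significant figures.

(3.753 × 10^-12) / (64.07 × 10^-18) = 0.0585766 × 10^6 A

58.58 kiloamperes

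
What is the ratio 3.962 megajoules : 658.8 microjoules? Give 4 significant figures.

6014000000

(3.962 × 10⁶) / (658.8 × 10⁻⁶) = 0.006014 × 10¹²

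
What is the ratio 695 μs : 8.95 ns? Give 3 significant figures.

77700

(695 × 10⁻⁶) / (8.95 × 10⁻⁹) = 77.65 × 10³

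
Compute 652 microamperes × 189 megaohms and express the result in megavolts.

0.123228 megavolts

652 × 10^-6 × 189 × 10^6 = 123228 V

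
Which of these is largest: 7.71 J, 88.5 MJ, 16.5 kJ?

7.71 J = 7.71 J
88.5 MJ = 88500000 J
16.5 kJ = 16500 J

88.5 MJ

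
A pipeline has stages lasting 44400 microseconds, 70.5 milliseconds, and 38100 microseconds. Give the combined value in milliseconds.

In milliseconds:
  44400 microseconds = 44400e-3 milliseconds = 44.4
  70.5 milliseconds → 70.5
  38100 microseconds = 38100e-3 milliseconds = 38.1
Sum: 44.4 + 70.5 + 38.1 = 153

153 milliseconds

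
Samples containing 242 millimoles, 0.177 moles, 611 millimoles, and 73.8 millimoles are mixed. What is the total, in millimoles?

In millimoles:
  242 millimoles → 242
  0.177 moles = 0.177 × 10³ millimoles = 177
  611 millimoles → 611
  73.8 millimoles → 73.8
Sum: 242 + 177 + 611 + 73.8 = 1103.8

1103.8 millimoles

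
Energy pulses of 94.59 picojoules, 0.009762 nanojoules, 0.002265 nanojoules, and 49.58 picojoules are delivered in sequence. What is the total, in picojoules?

In picojoules:
  94.59 picojoules → 94.59
  0.009762 nanojoules = 0.009762 × 10^3 picojoules = 9.762
  0.002265 nanojoules = 0.002265 × 10^3 picojoules = 2.265
  49.58 picojoules → 49.58
Sum: 94.59 + 9.762 + 2.265 + 49.58 = 156.197

156.197 picojoules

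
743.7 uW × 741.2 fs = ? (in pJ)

743.7e-6 × 741.2e-15 = 551230.44e-21 J

0.00055123044 pJ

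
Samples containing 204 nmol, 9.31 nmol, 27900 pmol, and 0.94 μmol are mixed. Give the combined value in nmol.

1181.21 nmol

In nmol:
  204 nmol → 204
  9.31 nmol → 9.31
  27900 pmol = 27900e-3 nmol = 27.9
  0.94 μmol = 0.94e3 nmol = 940
Sum: 204 + 9.31 + 27.9 + 940 = 1181.21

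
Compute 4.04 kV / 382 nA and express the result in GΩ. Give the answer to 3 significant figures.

(4.04e3) / (382e-9) = 0.010576e12 Ω

10.6 GΩ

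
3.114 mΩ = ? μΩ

3114 μΩ

milli = 1e-3, micro = 1e-6; factor is 1e3.
3.114 × 1e3 = 3114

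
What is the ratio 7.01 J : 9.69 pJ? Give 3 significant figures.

(7.01) / (9.69 × 10⁻¹²) = 0.7234 × 10¹²

723000000000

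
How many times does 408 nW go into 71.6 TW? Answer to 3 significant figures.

(71.6e12) / (408e-9) = 0.1755e21

175000000000000000000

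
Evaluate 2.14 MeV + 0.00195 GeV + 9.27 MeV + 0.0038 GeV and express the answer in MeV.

17.16 MeV

In MeV:
  2.14 MeV → 2.14
  0.00195 GeV = 0.00195e3 MeV = 1.95
  9.27 MeV → 9.27
  0.0038 GeV = 0.0038e3 MeV = 3.8
Sum: 2.14 + 1.95 + 9.27 + 3.8 = 17.16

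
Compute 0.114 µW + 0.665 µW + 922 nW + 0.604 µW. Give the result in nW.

In nW:
  0.114 µW = 0.114 × 10^3 nW = 114
  0.665 µW = 0.665 × 10^3 nW = 665
  922 nW → 922
  0.604 µW = 0.604 × 10^3 nW = 604
Sum: 114 + 665 + 922 + 604 = 2305

2305 nW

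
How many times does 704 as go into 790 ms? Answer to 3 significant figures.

1120000000000000

(790e-3) / (704e-18) = 1.122e15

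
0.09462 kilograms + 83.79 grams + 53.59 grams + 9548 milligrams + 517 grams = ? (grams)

758.548 grams

In grams:
  0.09462 kilograms = 0.09462 × 10³ grams = 94.62
  83.79 grams → 83.79
  53.59 grams → 53.59
  9548 milligrams = 9548 × 10⁻³ grams = 9.548
  517 grams → 517
Sum: 94.62 + 83.79 + 53.59 + 9.548 + 517 = 758.548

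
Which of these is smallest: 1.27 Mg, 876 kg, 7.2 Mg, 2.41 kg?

1.27 Mg = 1270000 g
876 kg = 876000 g
7.2 Mg = 7200000 g
2.41 kg = 2410 g

2.41 kg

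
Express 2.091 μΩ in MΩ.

micro = 10⁻⁶, mega = 10⁶; factor is 10⁻¹².
2.091 × 10⁻¹² = 0.000000000002091

0.000000000002091 MΩ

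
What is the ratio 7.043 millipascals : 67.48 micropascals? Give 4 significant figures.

104.4

(7.043 × 10^-3) / (67.48 × 10^-6) = 0.10437 × 10^3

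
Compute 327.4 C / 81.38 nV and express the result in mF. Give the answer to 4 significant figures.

(327.4) / (81.38e-9) = 4.0231e9 F

4023000000000 mF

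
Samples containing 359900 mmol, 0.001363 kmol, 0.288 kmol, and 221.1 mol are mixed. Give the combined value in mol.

In mol:
  359900 mmol = 359900 × 10⁻³ mol = 359.9
  0.001363 kmol = 0.001363 × 10³ mol = 1.363
  0.288 kmol = 0.288 × 10³ mol = 288
  221.1 mol → 221.1
Sum: 359.9 + 1.363 + 288 + 221.1 = 870.363

870.363 mol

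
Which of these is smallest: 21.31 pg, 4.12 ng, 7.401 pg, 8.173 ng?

21.31 pg = 0.00000000002131 g
4.12 ng = 0.00000000412 g
7.401 pg = 0.000000000007401 g
8.173 ng = 0.000000008173 g

7.401 pg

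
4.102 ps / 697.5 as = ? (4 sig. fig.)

(4.102e-12) / (697.5e-18) = 0.005881e6

5881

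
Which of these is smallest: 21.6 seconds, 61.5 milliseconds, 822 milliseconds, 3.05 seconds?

21.6 seconds = 21.6 seconds
61.5 milliseconds = 0.0615 seconds
822 milliseconds = 0.822 seconds
3.05 seconds = 3.05 seconds

61.5 milliseconds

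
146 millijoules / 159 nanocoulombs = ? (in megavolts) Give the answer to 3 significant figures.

0.918 megavolts

(146 × 10⁻³) / (159 × 10⁻⁹) = 0.91824 × 10⁶ V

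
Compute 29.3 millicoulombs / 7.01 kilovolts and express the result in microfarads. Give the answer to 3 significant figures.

(29.3 × 10^-3) / (7.01 × 10^3) = 4.1797 × 10^-6 F

4.18 microfarads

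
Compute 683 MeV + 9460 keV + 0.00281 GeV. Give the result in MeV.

695.27 MeV

In MeV:
  683 MeV → 683
  9460 keV = 9460 × 10⁻³ MeV = 9.46
  0.00281 GeV = 0.00281 × 10³ MeV = 2.81
Sum: 683 + 9.46 + 2.81 = 695.27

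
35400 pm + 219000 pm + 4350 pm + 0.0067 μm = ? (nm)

In nm:
  35400 pm = 35400 × 10⁻³ nm = 35.4
  219000 pm = 219000 × 10⁻³ nm = 219
  4350 pm = 4350 × 10⁻³ nm = 4.35
  0.0067 μm = 0.0067 × 10³ nm = 6.7
Sum: 35.4 + 219 + 4.35 + 6.7 = 265.45

265.45 nm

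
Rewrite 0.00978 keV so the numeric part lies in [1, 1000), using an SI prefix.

= 9.78 eV; mantissa already in [1, 1000).

9.78 eV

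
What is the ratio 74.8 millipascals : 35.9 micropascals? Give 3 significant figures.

2080

(74.8 × 10⁻³) / (35.9 × 10⁻⁶) = 2.084 × 10³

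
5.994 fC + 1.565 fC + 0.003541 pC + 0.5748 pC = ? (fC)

In fC:
  5.994 fC → 5.994
  1.565 fC → 1.565
  0.003541 pC = 0.003541e3 fC = 3.541
  0.5748 pC = 0.5748e3 fC = 574.8
Sum: 5.994 + 1.565 + 3.541 + 574.8 = 585.9

585.9 fC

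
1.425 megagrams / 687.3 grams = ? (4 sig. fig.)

(1.425 × 10^6) / (687.3) = 0.0020733 × 10^6

2073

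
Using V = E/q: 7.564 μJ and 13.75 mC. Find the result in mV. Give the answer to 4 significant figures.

0.5501 mV

(7.564 × 10⁻⁶) / (13.75 × 10⁻³) = 0.550109 × 10⁻³ V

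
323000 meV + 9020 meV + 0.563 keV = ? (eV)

In eV:
  323000 meV = 323000 × 10^-3 eV = 323
  9020 meV = 9020 × 10^-3 eV = 9.02
  0.563 keV = 0.563 × 10^3 eV = 563
Sum: 323 + 9.02 + 563 = 895.02

895.02 eV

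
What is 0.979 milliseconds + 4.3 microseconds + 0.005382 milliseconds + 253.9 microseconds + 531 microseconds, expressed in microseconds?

1773.582 microseconds

In microseconds:
  0.979 milliseconds = 0.979 × 10³ microseconds = 979
  4.3 microseconds → 4.3
  0.005382 milliseconds = 0.005382 × 10³ microseconds = 5.382
  253.9 microseconds → 253.9
  531 microseconds → 531
Sum: 979 + 4.3 + 5.382 + 253.9 + 531 = 1773.582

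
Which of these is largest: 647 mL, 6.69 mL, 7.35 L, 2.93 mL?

647 mL = 0.647 L
6.69 mL = 0.00669 L
7.35 L = 7.35 L
2.93 mL = 0.00293 L

7.35 L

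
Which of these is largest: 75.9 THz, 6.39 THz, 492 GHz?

75.9 THz

75.9 THz = 75900000000000 Hz
6.39 THz = 6390000000000 Hz
492 GHz = 492000000000 Hz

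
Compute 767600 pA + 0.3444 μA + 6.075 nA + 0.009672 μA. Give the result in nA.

In nA:
  767600 pA = 767600 × 10⁻³ nA = 767.6
  0.3444 μA = 0.3444 × 10³ nA = 344.4
  6.075 nA → 6.075
  0.009672 μA = 0.009672 × 10³ nA = 9.672
Sum: 767.6 + 344.4 + 6.075 + 9.672 = 1127.747

1127.747 nA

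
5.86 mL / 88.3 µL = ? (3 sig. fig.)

66.4

(5.86 × 10⁻³) / (88.3 × 10⁻⁶) = 0.06636 × 10³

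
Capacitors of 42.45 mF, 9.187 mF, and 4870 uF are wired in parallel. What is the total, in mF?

56.507 mF

In mF:
  42.45 mF → 42.45
  9.187 mF → 9.187
  4870 uF = 4870 × 10⁻³ mF = 4.87
Sum: 42.45 + 9.187 + 4.87 = 56.507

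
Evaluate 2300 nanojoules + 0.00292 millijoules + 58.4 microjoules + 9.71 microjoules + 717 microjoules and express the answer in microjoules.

In microjoules:
  2300 nanojoules = 2300 × 10^-3 microjoules = 2.3
  0.00292 millijoules = 0.00292 × 10^3 microjoules = 2.92
  58.4 microjoules → 58.4
  9.71 microjoules → 9.71
  717 microjoules → 717
Sum: 2.3 + 2.92 + 58.4 + 9.71 + 717 = 790.33

790.33 microjoules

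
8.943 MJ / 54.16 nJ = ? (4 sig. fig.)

(8.943 × 10^6) / (54.16 × 10^-9) = 0.16512 × 10^15

165100000000000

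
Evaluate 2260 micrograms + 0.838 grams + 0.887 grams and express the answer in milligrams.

In milligrams:
  2260 micrograms = 2260 × 10^-3 milligrams = 2.26
  0.838 grams = 0.838 × 10^3 milligrams = 838
  0.887 grams = 0.887 × 10^3 milligrams = 887
Sum: 2.26 + 838 + 887 = 1727.26

1727.26 milligrams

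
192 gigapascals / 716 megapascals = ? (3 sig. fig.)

(192e9) / (716e6) = 0.2682e3

268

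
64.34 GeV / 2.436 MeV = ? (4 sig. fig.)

(64.34 × 10⁹) / (2.436 × 10⁶) = 26.412 × 10³

26410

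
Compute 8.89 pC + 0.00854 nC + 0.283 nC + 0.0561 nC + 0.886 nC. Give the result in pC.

In pC:
  8.89 pC → 8.89
  0.00854 nC = 0.00854 × 10³ pC = 8.54
  0.283 nC = 0.283 × 10³ pC = 283
  0.0561 nC = 0.0561 × 10³ pC = 56.1
  0.886 nC = 0.886 × 10³ pC = 886
Sum: 8.89 + 8.54 + 283 + 56.1 + 886 = 1242.53

1242.53 pC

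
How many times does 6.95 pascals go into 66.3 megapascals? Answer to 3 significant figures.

9540000

(66.3e6) / (6.95) = 9.54e6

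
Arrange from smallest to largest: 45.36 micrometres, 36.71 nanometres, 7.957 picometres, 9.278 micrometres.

7.957 picometres < 36.71 nanometres < 9.278 micrometres < 45.36 micrometres

45.36 micrometres = 0.00004536 metres
36.71 nanometres = 0.00000003671 metres
7.957 picometres = 0.000000000007957 metres
9.278 micrometres = 0.000009278 metres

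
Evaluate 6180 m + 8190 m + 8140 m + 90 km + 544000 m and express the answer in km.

656.51 km

In km:
  6180 m = 6180 × 10^-3 km = 6.18
  8190 m = 8190 × 10^-3 km = 8.19
  8140 m = 8140 × 10^-3 km = 8.14
  90 km → 90
  544000 m = 544000 × 10^-3 km = 544
Sum: 6.18 + 8.19 + 8.14 + 90 + 544 = 656.51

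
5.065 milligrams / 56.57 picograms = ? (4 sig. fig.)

(5.065 × 10^-3) / (56.57 × 10^-12) = 0.089535 × 10^9

89540000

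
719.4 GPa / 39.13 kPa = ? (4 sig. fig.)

18380000

(719.4 × 10⁹) / (39.13 × 10³) = 18.385 × 10⁶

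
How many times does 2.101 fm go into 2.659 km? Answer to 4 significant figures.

(2.659 × 10³) / (2.101 × 10⁻¹⁵) = 1.2656 × 10¹⁸

1266000000000000000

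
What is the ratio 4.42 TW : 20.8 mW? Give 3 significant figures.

212000000000000

(4.42e12) / (20.8e-3) = 0.2125e15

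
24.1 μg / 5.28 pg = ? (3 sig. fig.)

(24.1 × 10⁻⁶) / (5.28 × 10⁻¹²) = 4.564 × 10⁶

4560000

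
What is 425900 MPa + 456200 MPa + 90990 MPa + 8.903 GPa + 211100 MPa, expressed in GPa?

In GPa:
  425900 MPa = 425900 × 10⁻³ GPa = 425.9
  456200 MPa = 456200 × 10⁻³ GPa = 456.2
  90990 MPa = 90990 × 10⁻³ GPa = 90.99
  8.903 GPa → 8.903
  211100 MPa = 211100 × 10⁻³ GPa = 211.1
Sum: 425.9 + 456.2 + 90.99 + 8.903 + 211.1 = 1193.093

1193.093 GPa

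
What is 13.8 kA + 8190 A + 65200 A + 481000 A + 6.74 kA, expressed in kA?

574.93 kA

In kA:
  13.8 kA → 13.8
  8190 A = 8190e-3 kA = 8.19
  65200 A = 65200e-3 kA = 65.2
  481000 A = 481000e-3 kA = 481
  6.74 kA → 6.74
Sum: 13.8 + 8.19 + 65.2 + 481 + 6.74 = 574.93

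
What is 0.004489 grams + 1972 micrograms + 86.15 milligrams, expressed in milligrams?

In milligrams:
  0.004489 grams = 0.004489e3 milligrams = 4.489
  1972 micrograms = 1972e-3 milligrams = 1.972
  86.15 milligrams → 86.15
Sum: 4.489 + 1.972 + 86.15 = 92.611

92.611 milligrams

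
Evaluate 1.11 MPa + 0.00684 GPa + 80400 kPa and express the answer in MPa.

88.35 MPa

In MPa:
  1.11 MPa → 1.11
  0.00684 GPa = 0.00684e3 MPa = 6.84
  80400 kPa = 80400e-3 MPa = 80.4
Sum: 1.11 + 6.84 + 80.4 = 88.35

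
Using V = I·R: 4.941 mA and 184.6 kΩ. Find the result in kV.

4.941 × 10⁻³ × 184.6 × 10³ = 912.1086 V

0.9121086 kV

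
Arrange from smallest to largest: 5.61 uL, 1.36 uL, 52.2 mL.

1.36 uL < 5.61 uL < 52.2 mL

5.61 uL = 0.00000561 L
1.36 uL = 0.00000136 L
52.2 mL = 0.0522 L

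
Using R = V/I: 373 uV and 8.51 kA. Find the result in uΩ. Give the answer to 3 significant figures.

(373 × 10^-6) / (8.51 × 10^3) = 43.831 × 10^-9 Ω

0.0438 uΩ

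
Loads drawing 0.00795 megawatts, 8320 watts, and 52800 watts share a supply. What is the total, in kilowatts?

69.07 kilowatts

In kilowatts:
  0.00795 megawatts = 0.00795e3 kilowatts = 7.95
  8320 watts = 8320e-3 kilowatts = 8.32
  52800 watts = 52800e-3 kilowatts = 52.8
Sum: 7.95 + 8.32 + 52.8 = 69.07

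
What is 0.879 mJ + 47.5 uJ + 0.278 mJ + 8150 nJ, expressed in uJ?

1212.65 uJ

In uJ:
  0.879 mJ = 0.879 × 10³ uJ = 879
  47.5 uJ → 47.5
  0.278 mJ = 0.278 × 10³ uJ = 278
  8150 nJ = 8150 × 10⁻³ uJ = 8.15
Sum: 879 + 47.5 + 278 + 8.15 = 1212.65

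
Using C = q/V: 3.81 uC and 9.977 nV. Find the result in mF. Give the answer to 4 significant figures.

381900 mF

(3.81e-6) / (9.977e-9) = 0.381878e3 F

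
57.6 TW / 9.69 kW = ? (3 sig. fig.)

5940000000

(57.6 × 10^12) / (9.69 × 10^3) = 5.944 × 10^9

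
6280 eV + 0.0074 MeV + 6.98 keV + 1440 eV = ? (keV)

In keV:
  6280 eV = 6280 × 10⁻³ keV = 6.28
  0.0074 MeV = 0.0074 × 10³ keV = 7.4
  6.98 keV → 6.98
  1440 eV = 1440 × 10⁻³ keV = 1.44
Sum: 6.28 + 7.4 + 6.98 + 1.44 = 22.1

22.1 keV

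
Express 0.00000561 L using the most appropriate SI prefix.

= 5.61 × 10⁻⁶ L; 10⁻⁶ is micro.

5.61 μL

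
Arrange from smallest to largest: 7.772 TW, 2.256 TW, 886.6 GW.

7.772 TW = 7772000000000 W
2.256 TW = 2256000000000 W
886.6 GW = 886600000000 W

886.6 GW < 2.256 TW < 7.772 TW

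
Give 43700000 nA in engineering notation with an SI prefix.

= 43.7 × 10⁻³ A; 10⁻³ is milli.

43.7 mA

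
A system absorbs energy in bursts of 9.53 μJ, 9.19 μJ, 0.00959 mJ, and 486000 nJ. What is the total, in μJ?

514.31 μJ

In μJ:
  9.53 μJ → 9.53
  9.19 μJ → 9.19
  0.00959 mJ = 0.00959e3 μJ = 9.59
  486000 nJ = 486000e-3 μJ = 486
Sum: 9.53 + 9.19 + 9.59 + 486 = 514.31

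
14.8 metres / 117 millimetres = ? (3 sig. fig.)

(14.8) / (117 × 10⁻³) = 0.1265 × 10³

126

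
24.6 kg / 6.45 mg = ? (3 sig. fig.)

3810000

(24.6e3) / (6.45e-3) = 3.814e6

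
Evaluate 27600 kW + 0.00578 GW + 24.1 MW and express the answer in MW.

57.48 MW

In MW:
  27600 kW = 27600e-3 MW = 27.6
  0.00578 GW = 0.00578e3 MW = 5.78
  24.1 MW → 24.1
Sum: 27.6 + 5.78 + 24.1 = 57.48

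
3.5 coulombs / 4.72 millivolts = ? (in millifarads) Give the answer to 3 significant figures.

(3.5) / (4.72 × 10⁻³) = 0.74153 × 10³ F

742000 millifarads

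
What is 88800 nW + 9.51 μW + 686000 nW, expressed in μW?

784.31 μW

In μW:
  88800 nW = 88800 × 10^-3 μW = 88.8
  9.51 μW → 9.51
  686000 nW = 686000 × 10^-3 μW = 686
Sum: 88.8 + 9.51 + 686 = 784.31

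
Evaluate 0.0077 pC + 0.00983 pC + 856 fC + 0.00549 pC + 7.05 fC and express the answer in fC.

In fC:
  0.0077 pC = 0.0077 × 10³ fC = 7.7
  0.00983 pC = 0.00983 × 10³ fC = 9.83
  856 fC → 856
  0.00549 pC = 0.00549 × 10³ fC = 5.49
  7.05 fC → 7.05
Sum: 7.7 + 9.83 + 856 + 5.49 + 7.05 = 886.07

886.07 fC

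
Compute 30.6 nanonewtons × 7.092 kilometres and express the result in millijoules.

0.2170152 millijoules

30.6 × 10⁻⁹ × 7.092 × 10³ = 217.0152 × 10⁻⁶ J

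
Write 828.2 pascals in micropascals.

(no prefix) = 10^0, micro = 10^-6; factor is 10^6.
828.2 × 10^6 = 828200000

828200000 micropascals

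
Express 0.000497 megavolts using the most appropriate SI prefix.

497 volts

= 497 volts; mantissa already in [1, 1000).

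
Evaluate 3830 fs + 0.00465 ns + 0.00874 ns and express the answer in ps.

17.22 ps

In ps:
  3830 fs = 3830 × 10^-3 ps = 3.83
  0.00465 ns = 0.00465 × 10^3 ps = 4.65
  0.00874 ns = 0.00874 × 10^3 ps = 8.74
Sum: 3.83 + 4.65 + 8.74 = 17.22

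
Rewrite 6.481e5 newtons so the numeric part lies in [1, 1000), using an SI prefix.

648.1 kilonewtons

= 648.1e3 newtons; 1e3 is kilo.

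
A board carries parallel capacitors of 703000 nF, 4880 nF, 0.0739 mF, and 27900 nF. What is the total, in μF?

In μF:
  703000 nF = 703000e-3 μF = 703
  4880 nF = 4880e-3 μF = 4.88
  0.0739 mF = 0.0739e3 μF = 73.9
  27900 nF = 27900e-3 μF = 27.9
Sum: 703 + 4.88 + 73.9 + 27.9 = 809.68

809.68 μF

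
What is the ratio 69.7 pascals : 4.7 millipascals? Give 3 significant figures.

14800

(69.7) / (4.7 × 10⁻³) = 14.83 × 10³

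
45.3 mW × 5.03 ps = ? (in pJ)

0.227859 pJ

45.3e-3 × 5.03e-12 = 227.859e-15 J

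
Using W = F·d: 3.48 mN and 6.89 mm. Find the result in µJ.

23.9772 µJ

3.48e-3 × 6.89e-3 = 23.9772e-6 J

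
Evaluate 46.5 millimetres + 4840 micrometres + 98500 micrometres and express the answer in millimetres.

149.84 millimetres

In millimetres:
  46.5 millimetres → 46.5
  4840 micrometres = 4840e-3 millimetres = 4.84
  98500 micrometres = 98500e-3 millimetres = 98.5
Sum: 46.5 + 4.84 + 98.5 = 149.84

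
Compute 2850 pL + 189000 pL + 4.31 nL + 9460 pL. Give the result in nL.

In nL:
  2850 pL = 2850 × 10^-3 nL = 2.85
  189000 pL = 189000 × 10^-3 nL = 189
  4.31 nL → 4.31
  9460 pL = 9460 × 10^-3 nL = 9.46
Sum: 2.85 + 189 + 4.31 + 9.46 = 205.62

205.62 nL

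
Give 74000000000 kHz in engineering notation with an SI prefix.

74 THz

= 74 × 10^12 Hz; 10^12 is tera.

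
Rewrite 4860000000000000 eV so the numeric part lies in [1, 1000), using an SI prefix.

= 4.86e15 eV; 1e15 is peta.

4.86 PeV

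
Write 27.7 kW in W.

27700 W

kilo = 10³, (no prefix) = 10⁰; factor is 10³.
27.7 × 10³ = 27700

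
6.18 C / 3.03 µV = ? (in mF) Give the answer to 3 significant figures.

(6.18) / (3.03 × 10^-6) = 2.0396 × 10^6 F

2040000000 mF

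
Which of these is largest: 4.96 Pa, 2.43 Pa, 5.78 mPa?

4.96 Pa = 4.96 Pa
2.43 Pa = 2.43 Pa
5.78 mPa = 0.00578 Pa

4.96 Pa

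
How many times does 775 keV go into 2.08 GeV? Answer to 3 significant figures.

(2.08e9) / (775e3) = 0.002684e6

2680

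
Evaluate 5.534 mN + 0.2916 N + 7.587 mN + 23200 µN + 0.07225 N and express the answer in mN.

In mN:
  5.534 mN → 5.534
  0.2916 N = 0.2916 × 10³ mN = 291.6
  7.587 mN → 7.587
  23200 µN = 23200 × 10⁻³ mN = 23.2
  0.07225 N = 0.07225 × 10³ mN = 72.25
Sum: 5.534 + 291.6 + 7.587 + 23.2 + 72.25 = 400.171

400.171 mN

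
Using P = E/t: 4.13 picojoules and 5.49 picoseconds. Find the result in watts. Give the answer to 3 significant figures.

(4.13e-12) / (5.49e-12) = 0.75228 W

0.752 watts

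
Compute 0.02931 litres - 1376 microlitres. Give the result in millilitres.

In millilitres:
  0.02931 litres = 0.02931 × 10³ millilitres = 29.31
  1376 microlitres = 1376 × 10⁻³ millilitres = 1.376
Difference: 29.31 - 1.376 = 27.934

27.934 millilitres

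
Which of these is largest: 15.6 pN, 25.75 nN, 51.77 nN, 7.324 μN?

7.324 μN

15.6 pN = 0.0000000000156 N
25.75 nN = 0.00000002575 N
51.77 nN = 0.00000005177 N
7.324 μN = 0.000007324 N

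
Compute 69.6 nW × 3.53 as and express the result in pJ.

69.6e-9 × 3.53e-18 = 245.688e-27 J

0.000000000000245688 pJ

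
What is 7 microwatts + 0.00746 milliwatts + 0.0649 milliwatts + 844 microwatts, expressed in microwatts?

923.36 microwatts

In microwatts:
  7 microwatts → 7
  0.00746 milliwatts = 0.00746e3 microwatts = 7.46
  0.0649 milliwatts = 0.0649e3 microwatts = 64.9
  844 microwatts → 844
Sum: 7 + 7.46 + 64.9 + 844 = 923.36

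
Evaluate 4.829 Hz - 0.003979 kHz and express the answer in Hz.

0.85 Hz

In Hz:
  4.829 Hz → 4.829
  0.003979 kHz = 0.003979 × 10³ Hz = 3.979
Difference: 4.829 - 3.979 = 0.85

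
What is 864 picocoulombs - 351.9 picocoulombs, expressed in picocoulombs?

512.1 picocoulombs

In picocoulombs:
  864 picocoulombs → 864
  351.9 picocoulombs → 351.9
Difference: 864 - 351.9 = 512.1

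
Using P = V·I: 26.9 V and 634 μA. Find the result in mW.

26.9 × 634 × 10⁻⁶ = 17054.6 × 10⁻⁶ W

17.0546 mW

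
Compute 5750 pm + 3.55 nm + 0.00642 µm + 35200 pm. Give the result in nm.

50.92 nm

In nm:
  5750 pm = 5750 × 10^-3 nm = 5.75
  3.55 nm → 3.55
  0.00642 µm = 0.00642 × 10^3 nm = 6.42
  35200 pm = 35200 × 10^-3 nm = 35.2
Sum: 5.75 + 3.55 + 6.42 + 35.2 = 50.92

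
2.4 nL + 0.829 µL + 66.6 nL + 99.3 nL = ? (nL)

997.3 nL

In nL:
  2.4 nL → 2.4
  0.829 µL = 0.829 × 10³ nL = 829
  66.6 nL → 66.6
  99.3 nL → 99.3
Sum: 2.4 + 829 + 66.6 + 99.3 = 997.3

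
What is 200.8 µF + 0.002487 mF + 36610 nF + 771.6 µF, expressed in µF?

1011.497 µF

In µF:
  200.8 µF → 200.8
  0.002487 mF = 0.002487 × 10³ µF = 2.487
  36610 nF = 36610 × 10⁻³ µF = 36.61
  771.6 µF → 771.6
Sum: 200.8 + 2.487 + 36.61 + 771.6 = 1011.497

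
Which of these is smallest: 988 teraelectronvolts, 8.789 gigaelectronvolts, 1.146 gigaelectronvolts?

1.146 gigaelectronvolts

988 teraelectronvolts = 988000000000000 electronvolts
8.789 gigaelectronvolts = 8789000000 electronvolts
1.146 gigaelectronvolts = 1146000000 electronvolts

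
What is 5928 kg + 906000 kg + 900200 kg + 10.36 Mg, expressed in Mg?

In Mg:
  5928 kg = 5928 × 10⁻³ Mg = 5.928
  906000 kg = 906000 × 10⁻³ Mg = 906
  900200 kg = 900200 × 10⁻³ Mg = 900.2
  10.36 Mg → 10.36
Sum: 5.928 + 906 + 900.2 + 10.36 = 1822.488

1822.488 Mg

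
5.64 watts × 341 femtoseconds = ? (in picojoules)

1.92324 picojoules

5.64 × 341e-15 = 1923.24e-15 J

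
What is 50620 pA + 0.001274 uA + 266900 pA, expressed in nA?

In nA:
  50620 pA = 50620e-3 nA = 50.62
  0.001274 uA = 0.001274e3 nA = 1.274
  266900 pA = 266900e-3 nA = 266.9
Sum: 50.62 + 1.274 + 266.9 = 318.794

318.794 nA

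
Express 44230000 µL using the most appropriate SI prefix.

44.23 L

= 44.23 L; mantissa already in [1, 1000).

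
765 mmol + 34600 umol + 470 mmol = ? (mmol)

1269.6 mmol

In mmol:
  765 mmol → 765
  34600 umol = 34600e-3 mmol = 34.6
  470 mmol → 470
Sum: 765 + 34.6 + 470 = 1269.6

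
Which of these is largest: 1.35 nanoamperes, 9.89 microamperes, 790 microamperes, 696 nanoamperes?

1.35 nanoamperes = 0.00000000135 amperes
9.89 microamperes = 0.00000989 amperes
790 microamperes = 0.00079 amperes
696 nanoamperes = 0.000000696 amperes

790 microamperes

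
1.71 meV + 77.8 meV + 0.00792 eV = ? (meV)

In meV:
  1.71 meV → 1.71
  77.8 meV → 77.8
  0.00792 eV = 0.00792e3 meV = 7.92
Sum: 1.71 + 77.8 + 7.92 = 87.43

87.43 meV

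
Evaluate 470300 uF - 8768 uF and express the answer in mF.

461.532 mF

In mF:
  470300 uF = 470300 × 10^-3 mF = 470.3
  8768 uF = 8768 × 10^-3 mF = 8.768
Difference: 470.3 - 8.768 = 461.532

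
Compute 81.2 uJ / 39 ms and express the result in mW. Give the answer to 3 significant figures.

(81.2 × 10⁻⁶) / (39 × 10⁻³) = 2.0821 × 10⁻³ W

2.08 mW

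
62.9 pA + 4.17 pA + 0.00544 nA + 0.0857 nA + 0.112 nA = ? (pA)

270.21 pA

In pA:
  62.9 pA → 62.9
  4.17 pA → 4.17
  0.00544 nA = 0.00544 × 10^3 pA = 5.44
  0.0857 nA = 0.0857 × 10^3 pA = 85.7
  0.112 nA = 0.112 × 10^3 pA = 112
Sum: 62.9 + 4.17 + 5.44 + 85.7 + 112 = 270.21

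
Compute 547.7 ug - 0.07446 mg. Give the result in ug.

473.24 ug

In ug:
  547.7 ug → 547.7
  0.07446 mg = 0.07446e3 ug = 74.46
Difference: 547.7 - 74.46 = 473.24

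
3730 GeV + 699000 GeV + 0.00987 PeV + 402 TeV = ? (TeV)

In TeV:
  3730 GeV = 3730e-3 TeV = 3.73
  699000 GeV = 699000e-3 TeV = 699
  0.00987 PeV = 0.00987e3 TeV = 9.87
  402 TeV → 402
Sum: 3.73 + 699 + 9.87 + 402 = 1114.6

1114.6 TeV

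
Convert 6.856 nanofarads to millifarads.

0.000006856 millifarads

nano = 10⁻⁹, milli = 10⁻³; factor is 10⁻⁶.
6.856 × 10⁻⁶ = 0.000006856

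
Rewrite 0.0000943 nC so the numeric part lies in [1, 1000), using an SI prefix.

= 94.3e-15 C; 1e-15 is femto.

94.3 fC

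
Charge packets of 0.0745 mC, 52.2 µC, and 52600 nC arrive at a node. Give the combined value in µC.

In µC:
  0.0745 mC = 0.0745e3 µC = 74.5
  52.2 µC → 52.2
  52600 nC = 52600e-3 µC = 52.6
Sum: 74.5 + 52.2 + 52.6 = 179.3

179.3 µC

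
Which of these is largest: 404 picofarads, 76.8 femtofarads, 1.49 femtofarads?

404 picofarads = 0.000000000404 farads
76.8 femtofarads = 0.0000000000000768 farads
1.49 femtofarads = 0.00000000000000149 farads

404 picofarads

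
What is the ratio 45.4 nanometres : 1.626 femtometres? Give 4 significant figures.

(45.4 × 10^-9) / (1.626 × 10^-15) = 27.921 × 10^6

27920000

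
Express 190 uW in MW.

micro = 1e-6, mega = 1e6; factor is 1e-12.
190 × 1e-12 = 0.00000000019

0.00000000019 MW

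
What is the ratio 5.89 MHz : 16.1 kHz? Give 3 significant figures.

366

(5.89e6) / (16.1e3) = 0.3658e3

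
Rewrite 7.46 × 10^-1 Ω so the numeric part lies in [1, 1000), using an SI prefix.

= 746 × 10^-3 Ω; 10^-3 is milli.

746 mΩ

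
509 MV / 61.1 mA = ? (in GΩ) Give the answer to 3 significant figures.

8.33 GΩ

(509 × 10⁶) / (61.1 × 10⁻³) = 8.3306 × 10⁹ Ω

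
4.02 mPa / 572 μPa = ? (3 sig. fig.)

(4.02e-3) / (572e-6) = 0.007028e3

7.03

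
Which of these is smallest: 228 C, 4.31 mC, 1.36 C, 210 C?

4.31 mC

228 C = 228 C
4.31 mC = 0.00431 C
1.36 C = 1.36 C
210 C = 210 C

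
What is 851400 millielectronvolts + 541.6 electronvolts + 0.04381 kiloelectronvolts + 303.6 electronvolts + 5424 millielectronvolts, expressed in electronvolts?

In electronvolts:
  851400 millielectronvolts = 851400e-3 electronvolts = 851.4
  541.6 electronvolts → 541.6
  0.04381 kiloelectronvolts = 0.04381e3 electronvolts = 43.81
  303.6 electronvolts → 303.6
  5424 millielectronvolts = 5424e-3 electronvolts = 5.424
Sum: 851.4 + 541.6 + 43.81 + 303.6 + 5.424 = 1745.834

1745.834 electronvolts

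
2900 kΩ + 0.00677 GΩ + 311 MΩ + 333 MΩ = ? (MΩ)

653.67 MΩ

In MΩ:
  2900 kΩ = 2900e-3 MΩ = 2.9
  0.00677 GΩ = 0.00677e3 MΩ = 6.77
  311 MΩ → 311
  333 MΩ → 333
Sum: 2.9 + 6.77 + 311 + 333 = 653.67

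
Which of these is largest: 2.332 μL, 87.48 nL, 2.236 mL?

2.236 mL

2.332 μL = 0.000002332 L
87.48 nL = 0.00000008748 L
2.236 mL = 0.002236 L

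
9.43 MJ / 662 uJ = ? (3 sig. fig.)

(9.43 × 10⁶) / (662 × 10⁻⁶) = 0.01424 × 10¹²

14200000000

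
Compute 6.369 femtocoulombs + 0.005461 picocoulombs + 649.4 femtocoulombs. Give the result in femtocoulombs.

In femtocoulombs:
  6.369 femtocoulombs → 6.369
  0.005461 picocoulombs = 0.005461e3 femtocoulombs = 5.461
  649.4 femtocoulombs → 649.4
Sum: 6.369 + 5.461 + 649.4 = 661.23

661.23 femtocoulombs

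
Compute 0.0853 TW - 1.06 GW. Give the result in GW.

84.24 GW

In GW:
  0.0853 TW = 0.0853 × 10^3 GW = 85.3
  1.06 GW → 1.06
Difference: 85.3 - 1.06 = 84.24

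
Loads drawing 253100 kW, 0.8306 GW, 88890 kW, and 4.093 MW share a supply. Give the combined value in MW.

In MW:
  253100 kW = 253100 × 10^-3 MW = 253.1
  0.8306 GW = 0.8306 × 10^3 MW = 830.6
  88890 kW = 88890 × 10^-3 MW = 88.89
  4.093 MW → 4.093
Sum: 253.1 + 830.6 + 88.89 + 4.093 = 1176.683

1176.683 MW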